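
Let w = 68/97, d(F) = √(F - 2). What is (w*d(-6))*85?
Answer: 11560*I*√2/97 ≈ 168.54*I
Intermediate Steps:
d(F) = √(-2 + F)
w = 68/97 (w = 68*(1/97) = 68/97 ≈ 0.70103)
(w*d(-6))*85 = (68*√(-2 - 6)/97)*85 = (68*√(-8)/97)*85 = (68*(2*I*√2)/97)*85 = (136*I*√2/97)*85 = 11560*I*√2/97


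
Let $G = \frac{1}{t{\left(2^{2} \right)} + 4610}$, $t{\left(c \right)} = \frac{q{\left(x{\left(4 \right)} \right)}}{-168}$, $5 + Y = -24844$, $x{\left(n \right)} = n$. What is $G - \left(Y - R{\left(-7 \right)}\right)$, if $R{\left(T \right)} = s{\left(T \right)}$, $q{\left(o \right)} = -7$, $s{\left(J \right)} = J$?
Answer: $\frac{2748543746}{110641} \approx 24842.0$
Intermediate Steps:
$Y = -24849$ ($Y = -5 - 24844 = -24849$)
$R{\left(T \right)} = T$
$t{\left(c \right)} = \frac{1}{24}$ ($t{\left(c \right)} = - \frac{7}{-168} = \left(-7\right) \left(- \frac{1}{168}\right) = \frac{1}{24}$)
$G = \frac{24}{110641}$ ($G = \frac{1}{\frac{1}{24} + 4610} = \frac{1}{\frac{110641}{24}} = \frac{24}{110641} \approx 0.00021692$)
$G - \left(Y - R{\left(-7 \right)}\right) = \frac{24}{110641} - \left(-24849 - -7\right) = \frac{24}{110641} - \left(-24849 + 7\right) = \frac{24}{110641} - -24842 = \frac{24}{110641} + 24842 = \frac{2748543746}{110641}$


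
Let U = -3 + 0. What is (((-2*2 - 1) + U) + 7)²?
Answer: 1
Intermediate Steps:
U = -3
(((-2*2 - 1) + U) + 7)² = (((-2*2 - 1) - 3) + 7)² = (((-4 - 1) - 3) + 7)² = ((-5 - 3) + 7)² = (-8 + 7)² = (-1)² = 1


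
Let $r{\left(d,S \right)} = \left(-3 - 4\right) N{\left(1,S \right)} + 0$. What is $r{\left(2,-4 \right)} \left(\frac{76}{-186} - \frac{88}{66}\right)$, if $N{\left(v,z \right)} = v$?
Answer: $\frac{378}{31} \approx 12.194$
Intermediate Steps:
$r{\left(d,S \right)} = -7$ ($r{\left(d,S \right)} = \left(-3 - 4\right) 1 + 0 = \left(-7\right) 1 + 0 = -7 + 0 = -7$)
$r{\left(2,-4 \right)} \left(\frac{76}{-186} - \frac{88}{66}\right) = - 7 \left(\frac{76}{-186} - \frac{88}{66}\right) = - 7 \left(76 \left(- \frac{1}{186}\right) - \frac{4}{3}\right) = - 7 \left(- \frac{38}{93} - \frac{4}{3}\right) = \left(-7\right) \left(- \frac{54}{31}\right) = \frac{378}{31}$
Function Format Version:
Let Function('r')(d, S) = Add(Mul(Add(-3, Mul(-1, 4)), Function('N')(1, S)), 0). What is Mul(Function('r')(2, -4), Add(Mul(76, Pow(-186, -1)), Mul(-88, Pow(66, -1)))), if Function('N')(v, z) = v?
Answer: Rational(378, 31) ≈ 12.194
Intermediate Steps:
Function('r')(d, S) = -7 (Function('r')(d, S) = Add(Mul(Add(-3, Mul(-1, 4)), 1), 0) = Add(Mul(Add(-3, -4), 1), 0) = Add(Mul(-7, 1), 0) = Add(-7, 0) = -7)
Mul(Function('r')(2, -4), Add(Mul(76, Pow(-186, -1)), Mul(-88, Pow(66, -1)))) = Mul(-7, Add(Mul(76, Pow(-186, -1)), Mul(-88, Pow(66, -1)))) = Mul(-7, Add(Mul(76, Rational(-1, 186)), Mul(-88, Rational(1, 66)))) = Mul(-7, Add(Rational(-38, 93), Rational(-4, 3))) = Mul(-7, Rational(-54, 31)) = Rational(378, 31)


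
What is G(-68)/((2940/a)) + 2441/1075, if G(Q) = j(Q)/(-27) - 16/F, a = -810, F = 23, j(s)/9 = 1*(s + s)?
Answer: -1735499/173075 ≈ -10.027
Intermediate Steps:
j(s) = 18*s (j(s) = 9*(1*(s + s)) = 9*(1*(2*s)) = 9*(2*s) = 18*s)
G(Q) = -16/23 - 2*Q/3 (G(Q) = (18*Q)/(-27) - 16/23 = (18*Q)*(-1/27) - 16*1/23 = -2*Q/3 - 16/23 = -16/23 - 2*Q/3)
G(-68)/((2940/a)) + 2441/1075 = (-16/23 - ⅔*(-68))/((2940/(-810))) + 2441/1075 = (-16/23 + 136/3)/((2940*(-1/810))) + 2441*(1/1075) = 3080/(69*(-98/27)) + 2441/1075 = (3080/69)*(-27/98) + 2441/1075 = -1980/161 + 2441/1075 = -1735499/173075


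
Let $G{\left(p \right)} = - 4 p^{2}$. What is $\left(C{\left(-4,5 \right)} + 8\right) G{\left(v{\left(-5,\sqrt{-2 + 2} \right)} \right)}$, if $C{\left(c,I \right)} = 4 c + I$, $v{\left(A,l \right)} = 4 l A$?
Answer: $0$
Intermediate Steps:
$v{\left(A,l \right)} = 4 A l$
$C{\left(c,I \right)} = I + 4 c$
$\left(C{\left(-4,5 \right)} + 8\right) G{\left(v{\left(-5,\sqrt{-2 + 2} \right)} \right)} = \left(\left(5 + 4 \left(-4\right)\right) + 8\right) \left(- 4 \left(4 \left(-5\right) \sqrt{-2 + 2}\right)^{2}\right) = \left(\left(5 - 16\right) + 8\right) \left(- 4 \left(4 \left(-5\right) \sqrt{0}\right)^{2}\right) = \left(-11 + 8\right) \left(- 4 \left(4 \left(-5\right) 0\right)^{2}\right) = - 3 \left(- 4 \cdot 0^{2}\right) = - 3 \left(\left(-4\right) 0\right) = \left(-3\right) 0 = 0$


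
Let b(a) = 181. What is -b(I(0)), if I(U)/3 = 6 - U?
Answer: -181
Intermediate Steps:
I(U) = 18 - 3*U (I(U) = 3*(6 - U) = 18 - 3*U)
-b(I(0)) = -1*181 = -181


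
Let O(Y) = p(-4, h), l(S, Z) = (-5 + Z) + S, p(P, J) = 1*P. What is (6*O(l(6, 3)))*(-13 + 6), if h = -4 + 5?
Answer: 168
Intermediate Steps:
h = 1
p(P, J) = P
l(S, Z) = -5 + S + Z
O(Y) = -4
(6*O(l(6, 3)))*(-13 + 6) = (6*(-4))*(-13 + 6) = -24*(-7) = 168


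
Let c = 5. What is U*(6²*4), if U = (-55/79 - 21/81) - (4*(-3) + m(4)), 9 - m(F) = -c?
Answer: -100864/237 ≈ -425.59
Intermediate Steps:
m(F) = 14 (m(F) = 9 - (-1)*5 = 9 - 1*(-5) = 9 + 5 = 14)
U = -6304/2133 (U = (-55/79 - 21/81) - (4*(-3) + 14) = (-55*1/79 - 21*1/81) - (-12 + 14) = (-55/79 - 7/27) - 1*2 = -2038/2133 - 2 = -6304/2133 ≈ -2.9555)
U*(6²*4) = -6304*6²*4/2133 = -25216*4/237 = -6304/2133*144 = -100864/237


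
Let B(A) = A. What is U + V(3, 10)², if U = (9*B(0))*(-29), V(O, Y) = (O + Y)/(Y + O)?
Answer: 1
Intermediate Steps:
V(O, Y) = 1 (V(O, Y) = (O + Y)/(O + Y) = 1)
U = 0 (U = (9*0)*(-29) = 0*(-29) = 0)
U + V(3, 10)² = 0 + 1² = 0 + 1 = 1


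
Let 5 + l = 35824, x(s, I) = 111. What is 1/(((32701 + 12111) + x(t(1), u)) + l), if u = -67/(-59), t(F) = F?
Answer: 1/80742 ≈ 1.2385e-5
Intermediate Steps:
u = 67/59 (u = -67*(-1/59) = 67/59 ≈ 1.1356)
l = 35819 (l = -5 + 35824 = 35819)
1/(((32701 + 12111) + x(t(1), u)) + l) = 1/(((32701 + 12111) + 111) + 35819) = 1/((44812 + 111) + 35819) = 1/(44923 + 35819) = 1/80742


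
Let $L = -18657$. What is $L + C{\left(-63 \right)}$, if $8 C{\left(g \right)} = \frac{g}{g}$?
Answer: $- \frac{149255}{8} \approx -18657.0$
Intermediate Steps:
$C{\left(g \right)} = \frac{1}{8}$ ($C{\left(g \right)} = \frac{g \frac{1}{g}}{8} = \frac{1}{8} \cdot 1 = \frac{1}{8}$)
$L + C{\left(-63 \right)} = -18657 + \frac{1}{8} = - \frac{149255}{8}$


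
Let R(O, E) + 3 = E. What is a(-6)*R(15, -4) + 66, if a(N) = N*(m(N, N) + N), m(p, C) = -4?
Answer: -354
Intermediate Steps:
R(O, E) = -3 + E
a(N) = N*(-4 + N)
a(-6)*R(15, -4) + 66 = (-6*(-4 - 6))*(-3 - 4) + 66 = -6*(-10)*(-7) + 66 = 60*(-7) + 66 = -420 + 66 = -354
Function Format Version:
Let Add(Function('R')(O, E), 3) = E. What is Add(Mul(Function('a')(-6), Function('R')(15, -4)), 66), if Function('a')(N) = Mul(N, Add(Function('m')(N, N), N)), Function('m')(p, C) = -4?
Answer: -354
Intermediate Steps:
Function('R')(O, E) = Add(-3, E)
Function('a')(N) = Mul(N, Add(-4, N))
Add(Mul(Function('a')(-6), Function('R')(15, -4)), 66) = Add(Mul(Mul(-6, Add(-4, -6)), Add(-3, -4)), 66) = Add(Mul(Mul(-6, -10), -7), 66) = Add(Mul(60, -7), 66) = Add(-420, 66) = -354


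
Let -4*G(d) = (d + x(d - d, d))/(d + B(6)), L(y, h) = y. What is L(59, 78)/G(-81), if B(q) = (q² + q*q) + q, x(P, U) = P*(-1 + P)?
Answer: -236/27 ≈ -8.7407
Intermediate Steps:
B(q) = q + 2*q² (B(q) = (q² + q²) + q = 2*q² + q = q + 2*q²)
G(d) = -d/(4*(78 + d)) (G(d) = -(d + (d - d)*(-1 + (d - d)))/(4*(d + 6*(1 + 2*6))) = -(d + 0*(-1 + 0))/(4*(d + 6*(1 + 12))) = -(d + 0*(-1))/(4*(d + 6*13)) = -(d + 0)/(4*(d + 78)) = -d/(4*(78 + d)))
L(59, 78)/G(-81) = 59/((-1*(-81)/(312 + 4*(-81)))) = 59/((-1*(-81)/(312 - 324))) = 59/((-1*(-81)/(-12))) = 59/((-1*(-81)*(-1/12))) = 59/(-27/4) = 59*(-4/27) = -236/27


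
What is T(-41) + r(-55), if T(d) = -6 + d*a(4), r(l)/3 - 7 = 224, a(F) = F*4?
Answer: 31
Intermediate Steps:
a(F) = 4*F
r(l) = 693 (r(l) = 21 + 3*224 = 21 + 672 = 693)
T(d) = -6 + 16*d (T(d) = -6 + d*(4*4) = -6 + d*16 = -6 + 16*d)
T(-41) + r(-55) = (-6 + 16*(-41)) + 693 = (-6 - 656) + 693 = -662 + 693 = 31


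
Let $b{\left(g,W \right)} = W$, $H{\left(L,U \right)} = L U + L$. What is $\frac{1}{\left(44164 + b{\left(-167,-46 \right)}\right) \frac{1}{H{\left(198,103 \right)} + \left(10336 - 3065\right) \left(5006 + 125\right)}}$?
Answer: $\frac{37328093}{44118} \approx 846.1$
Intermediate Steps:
$H{\left(L,U \right)} = L + L U$
$\frac{1}{\left(44164 + b{\left(-167,-46 \right)}\right) \frac{1}{H{\left(198,103 \right)} + \left(10336 - 3065\right) \left(5006 + 125\right)}} = \frac{1}{\left(44164 - 46\right) \frac{1}{198 \left(1 + 103\right) + \left(10336 - 3065\right) \left(5006 + 125\right)}} = \frac{1}{44118 \frac{1}{198 \cdot 104 + 7271 \cdot 5131}} = \frac{1}{44118 \frac{1}{20592 + 37307501}} = \frac{1}{44118 \cdot \frac{1}{37328093}} = \frac{1}{\frac{44118}{37328093}} = \frac{37328093}{44118}$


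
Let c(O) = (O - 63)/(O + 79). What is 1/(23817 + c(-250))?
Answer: 171/4073020 ≈ 4.1984e-5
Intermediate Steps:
c(O) = (-63 + O)/(79 + O)
1/(23817 + c(-250)) = 1/(23817 + (-63 - 250)/(79 - 250)) = 1/(23817 - 313/(-171)) = 1/(23817 - 1/171*(-313)) = 1/(23817 + 313/171) = 1/(4073020/171) = 171/4073020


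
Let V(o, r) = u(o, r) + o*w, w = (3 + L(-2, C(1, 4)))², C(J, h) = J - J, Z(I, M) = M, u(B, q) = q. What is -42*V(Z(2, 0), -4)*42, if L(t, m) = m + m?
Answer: 7056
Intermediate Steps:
C(J, h) = 0
L(t, m) = 2*m
w = 9 (w = (3 + 2*0)² = (3 + 0)² = 3² = 9)
V(o, r) = r + 9*o (V(o, r) = r + o*9 = r + 9*o)
-42*V(Z(2, 0), -4)*42 = -42*(-4 + 9*0)*42 = -42*(-4 + 0)*42 = -42*(-4)*42 = 168*42 = 7056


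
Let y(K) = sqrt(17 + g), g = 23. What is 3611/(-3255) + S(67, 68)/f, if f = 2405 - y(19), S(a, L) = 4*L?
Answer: -1250445269/1255124745 + 544*sqrt(10)/5783985 ≈ -0.99597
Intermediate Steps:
y(K) = 2*sqrt(10) (y(K) = sqrt(17 + 23) = sqrt(40) = 2*sqrt(10))
f = 2405 - 2*sqrt(10) ≈ 2398.7
3611/(-3255) + S(67, 68)/f = 3611/(-3255) + (4*68)/(2405 - 2*sqrt(10)) = 3611*(-1/3255) + 272/(2405 - 2*sqrt(10)) = -3611/3255 + 272/(2405 - 2*sqrt(10))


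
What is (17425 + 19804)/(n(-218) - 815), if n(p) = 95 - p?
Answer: -37229/502 ≈ -74.161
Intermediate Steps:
(17425 + 19804)/(n(-218) - 815) = (17425 + 19804)/((95 - 1*(-218)) - 815) = 37229/((95 + 218) - 815) = 37229/(313 - 815) = 37229/(-502) = 37229*(-1/502) = -37229/502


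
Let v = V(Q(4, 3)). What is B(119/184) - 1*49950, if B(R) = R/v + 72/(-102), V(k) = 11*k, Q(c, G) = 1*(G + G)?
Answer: -10312221305/206448 ≈ -49951.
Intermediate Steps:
Q(c, G) = 2*G (Q(c, G) = 1*(2*G) = 2*G)
v = 66 (v = 11*(2*3) = 11*6 = 66)
B(R) = -12/17 + R/66 (B(R) = R/66 + 72/(-102) = R*(1/66) + 72*(-1/102) = R/66 - 12/17 = -12/17 + R/66)
B(119/184) - 1*49950 = (-12/17 + (119/184)/66) - 1*49950 = (-12/17 + (119*(1/184))/66) - 49950 = (-12/17 + (1/66)*(119/184)) - 49950 = (-12/17 + 119/12144) - 49950 = -143705/206448 - 49950 = -10312221305/206448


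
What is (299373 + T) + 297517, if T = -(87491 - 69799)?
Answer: 579198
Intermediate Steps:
T = -17692 (T = -1*17692 = -17692)
(299373 + T) + 297517 = (299373 - 17692) + 297517 = 281681 + 297517 = 579198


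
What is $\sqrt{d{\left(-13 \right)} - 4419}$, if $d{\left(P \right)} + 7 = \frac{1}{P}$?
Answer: $\frac{i \sqrt{748007}}{13} \approx 66.529 i$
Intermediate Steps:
$d{\left(P \right)} = -7 + \frac{1}{P}$
$\sqrt{d{\left(-13 \right)} - 4419} = \sqrt{\left(-7 + \frac{1}{-13}\right) - 4419} = \sqrt{\left(-7 - \frac{1}{13}\right) - 4419} = \sqrt{- \frac{92}{13} - 4419} = \sqrt{- \frac{57539}{13}} = \frac{i \sqrt{748007}}{13}$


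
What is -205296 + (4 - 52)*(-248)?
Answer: -193392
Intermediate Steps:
-205296 + (4 - 52)*(-248) = -205296 - 48*(-248) = -205296 + 11904 = -193392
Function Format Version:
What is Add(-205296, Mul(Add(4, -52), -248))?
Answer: -193392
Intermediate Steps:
Add(-205296, Mul(Add(4, -52), -248)) = Add(-205296, Mul(-48, -248)) = Add(-205296, 11904) = -193392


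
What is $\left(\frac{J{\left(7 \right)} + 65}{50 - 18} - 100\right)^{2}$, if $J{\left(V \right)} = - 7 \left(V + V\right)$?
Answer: $\frac{10452289}{1024} \approx 10207.0$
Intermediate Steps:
$J{\left(V \right)} = - 14 V$ ($J{\left(V \right)} = - 7 \cdot 2 V = - 14 V$)
$\left(\frac{J{\left(7 \right)} + 65}{50 - 18} - 100\right)^{2} = \left(\frac{\left(-14\right) 7 + 65}{50 - 18} - 100\right)^{2} = \left(\frac{-98 + 65}{32} - 100\right)^{2} = \left(\left(-33\right) \frac{1}{32} - 100\right)^{2} = \left(- \frac{33}{32} - 100\right)^{2} = \left(- \frac{3233}{32}\right)^{2} = \frac{10452289}{1024}$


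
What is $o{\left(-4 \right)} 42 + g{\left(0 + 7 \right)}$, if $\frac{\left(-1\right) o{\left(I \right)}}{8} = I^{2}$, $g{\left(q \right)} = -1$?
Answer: $-5377$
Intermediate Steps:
$o{\left(I \right)} = - 8 I^{2}$
$o{\left(-4 \right)} 42 + g{\left(0 + 7 \right)} = - 8 \left(-4\right)^{2} \cdot 42 - 1 = \left(-8\right) 16 \cdot 42 - 1 = \left(-128\right) 42 - 1 = -5376 - 1 = -5377$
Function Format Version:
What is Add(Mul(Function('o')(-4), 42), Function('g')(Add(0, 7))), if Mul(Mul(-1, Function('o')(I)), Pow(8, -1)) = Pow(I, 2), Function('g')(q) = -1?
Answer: -5377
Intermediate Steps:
Function('o')(I) = Mul(-8, Pow(I, 2))
Add(Mul(Function('o')(-4), 42), Function('g')(Add(0, 7))) = Add(Mul(Mul(-8, Pow(-4, 2)), 42), -1) = Add(Mul(Mul(-8, 16), 42), -1) = Add(Mul(-128, 42), -1) = Add(-5376, -1) = -5377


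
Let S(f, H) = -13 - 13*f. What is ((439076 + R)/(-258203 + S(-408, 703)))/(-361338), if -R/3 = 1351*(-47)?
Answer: 629567/91386716256 ≈ 6.8890e-6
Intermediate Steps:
R = 190491 (R = -4053*(-47) = -3*(-63497) = 190491)
((439076 + R)/(-258203 + S(-408, 703)))/(-361338) = ((439076 + 190491)/(-258203 + (-13 - 13*(-408))))/(-361338) = (629567/(-258203 + (-13 + 5304)))*(-1/361338) = (629567/(-258203 + 5291))*(-1/361338) = (629567/(-252912))*(-1/361338) = (629567*(-1/252912))*(-1/361338) = -629567/252912*(-1/361338) = 629567/91386716256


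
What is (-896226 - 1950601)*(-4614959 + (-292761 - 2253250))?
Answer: 20386042742190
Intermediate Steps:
(-896226 - 1950601)*(-4614959 + (-292761 - 2253250)) = -2846827*(-4614959 - 2546011) = -2846827*(-7160970) = 20386042742190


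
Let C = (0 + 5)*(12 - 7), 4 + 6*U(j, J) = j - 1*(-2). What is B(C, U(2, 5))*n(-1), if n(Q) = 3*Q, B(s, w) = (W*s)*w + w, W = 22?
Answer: 0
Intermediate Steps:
U(j, J) = -⅓ + j/6 (U(j, J) = -⅔ + (j - 1*(-2))/6 = -⅔ + (j + 2)/6 = -⅔ + (2 + j)/6 = -⅔ + (⅓ + j/6) = -⅓ + j/6)
C = 25 (C = 5*5 = 25)
B(s, w) = w + 22*s*w (B(s, w) = (22*s)*w + w = 22*s*w + w = w + 22*s*w)
B(C, U(2, 5))*n(-1) = ((-⅓ + (⅙)*2)*(1 + 22*25))*(3*(-1)) = ((-⅓ + ⅓)*(1 + 550))*(-3) = (0*551)*(-3) = 0*(-3) = 0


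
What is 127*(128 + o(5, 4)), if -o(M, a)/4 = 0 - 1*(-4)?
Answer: 14224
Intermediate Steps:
o(M, a) = -16 (o(M, a) = -4*(0 - 1*(-4)) = -4*(0 + 4) = -4*4 = -16)
127*(128 + o(5, 4)) = 127*(128 - 16) = 127*112 = 14224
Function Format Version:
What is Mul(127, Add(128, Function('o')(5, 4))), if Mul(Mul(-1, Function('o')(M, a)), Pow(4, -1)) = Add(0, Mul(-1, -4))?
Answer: 14224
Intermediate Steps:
Function('o')(M, a) = -16 (Function('o')(M, a) = Mul(-4, Add(0, Mul(-1, -4))) = Mul(-4, Add(0, 4)) = Mul(-4, 4) = -16)
Mul(127, Add(128, Function('o')(5, 4))) = Mul(127, Add(128, -16)) = Mul(127, 112) = 14224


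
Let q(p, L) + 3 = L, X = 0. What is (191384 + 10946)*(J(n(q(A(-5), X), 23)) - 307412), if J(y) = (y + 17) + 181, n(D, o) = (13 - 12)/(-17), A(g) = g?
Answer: -1056696548870/17 ≈ -6.2159e+10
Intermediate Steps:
q(p, L) = -3 + L
n(D, o) = -1/17 (n(D, o) = 1*(-1/17) = -1/17)
J(y) = 198 + y (J(y) = (17 + y) + 181 = 198 + y)
(191384 + 10946)*(J(n(q(A(-5), X), 23)) - 307412) = (191384 + 10946)*((198 - 1/17) - 307412) = 202330*(3365/17 - 307412) = 202330*(-5222639/17) = -1056696548870/17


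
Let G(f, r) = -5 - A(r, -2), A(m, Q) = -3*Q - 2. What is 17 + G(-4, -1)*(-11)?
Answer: 116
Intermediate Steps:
A(m, Q) = -2 - 3*Q
G(f, r) = -9 (G(f, r) = -5 - (-2 - 3*(-2)) = -5 - (-2 + 6) = -5 - 1*4 = -5 - 4 = -9)
17 + G(-4, -1)*(-11) = 17 - 9*(-11) = 17 + 99 = 116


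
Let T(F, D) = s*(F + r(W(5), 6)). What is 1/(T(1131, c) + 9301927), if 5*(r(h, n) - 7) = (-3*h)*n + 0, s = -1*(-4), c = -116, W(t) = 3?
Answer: 5/46532179 ≈ 1.0745e-7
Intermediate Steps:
s = 4
r(h, n) = 7 - 3*h*n/5 (r(h, n) = 7 + ((-3*h)*n + 0)/5 = 7 + (-3*h*n + 0)/5 = 7 + (-3*h*n)/5 = 7 - 3*h*n/5)
T(F, D) = -76/5 + 4*F (T(F, D) = 4*(F + (7 - 3/5*3*6)) = 4*(F + (7 - 54/5)) = 4*(F - 19/5) = 4*(-19/5 + F) = -76/5 + 4*F)
1/(T(1131, c) + 9301927) = 1/((-76/5 + 4*1131) + 9301927) = 1/((-76/5 + 4524) + 9301927) = 1/(22544/5 + 9301927) = 1/(46532179/5) = 5/46532179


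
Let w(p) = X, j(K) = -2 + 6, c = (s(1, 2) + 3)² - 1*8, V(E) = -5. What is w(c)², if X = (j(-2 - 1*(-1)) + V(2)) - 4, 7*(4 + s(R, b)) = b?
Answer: 25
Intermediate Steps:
s(R, b) = -4 + b/7
c = -367/49 (c = ((-4 + (⅐)*2) + 3)² - 1*8 = ((-4 + 2/7) + 3)² - 8 = (-26/7 + 3)² - 8 = (-5/7)² - 8 = 25/49 - 8 = -367/49 ≈ -7.4898)
j(K) = 4
X = -5 (X = (4 - 5) - 4 = -1 - 4 = -5)
w(p) = -5
w(c)² = (-5)² = 25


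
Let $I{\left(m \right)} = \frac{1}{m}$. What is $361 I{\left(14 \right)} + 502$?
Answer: $\frac{7389}{14} \approx 527.79$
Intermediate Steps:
$361 I{\left(14 \right)} + 502 = \frac{361}{14} + 502 = \frac{7389}{14}$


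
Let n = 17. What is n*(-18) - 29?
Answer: -335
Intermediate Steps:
n*(-18) - 29 = 17*(-18) - 29 = -306 - 29 = -335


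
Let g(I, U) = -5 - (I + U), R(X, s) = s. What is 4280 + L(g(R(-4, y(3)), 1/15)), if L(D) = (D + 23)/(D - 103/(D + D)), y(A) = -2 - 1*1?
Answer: 90982308/21253 ≈ 4280.9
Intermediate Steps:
y(A) = -3 (y(A) = -2 - 1 = -3)
g(I, U) = -5 - I - U (g(I, U) = -5 + (-I - U) = -5 - I - U)
L(D) = (23 + D)/(D - 103/(2*D)) (L(D) = (23 + D)/(D - 103*1/(2*D)) = (23 + D)/(D - 103/(2*D)))
4280 + L(g(R(-4, y(3)), 1/15)) = 4280 + 2*(-5 - 1*(-3) - 1/15)*(23 + (-5 - 1*(-3) - 1/15))/(-103 + 2*(-5 - 1*(-3) - 1/15)²) = 4280 + 2*(-5 + 3 - 1*1/15)*(23 + (-5 + 3 - 1*1/15))/(-103 + 2*(-5 + 3 - 1*1/15)²) = 4280 + 2*(-5 + 3 - 1/15)*(23 + (-5 + 3 - 1/15))/(-103 + 2*(-5 + 3 - 1/15)²) = 4280 + 2*(-31/15)*(23 - 31/15)/(-103 + 2*(-31/15)²) = 4280 + 2*(-31/15)*(314/15)/(-103 + 2*(961/225)) = 4280 + 2*(-31/15)*(314/15)/(-103 + 1922/225) = 4280 + 2*(-31/15)*(314/15)/(-21253/225) = 4280 + 2*(-31/15)*(-225/21253)*(314/15) = 4280 + 19468/21253 = 90982308/21253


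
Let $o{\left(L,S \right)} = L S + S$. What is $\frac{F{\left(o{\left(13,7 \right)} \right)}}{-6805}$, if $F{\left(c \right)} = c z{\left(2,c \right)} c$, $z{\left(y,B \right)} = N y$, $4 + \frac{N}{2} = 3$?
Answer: $\frac{38416}{6805} \approx 5.6453$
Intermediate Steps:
$N = -2$ ($N = -8 + 2 \cdot 3 = -8 + 6 = -2$)
$o{\left(L,S \right)} = S + L S$
$z{\left(y,B \right)} = - 2 y$
$F{\left(c \right)} = - 4 c^{2}$ ($F{\left(c \right)} = c \left(\left(-2\right) 2\right) c = c \left(-4\right) c = - 4 c c = - 4 c^{2}$)
$\frac{F{\left(o{\left(13,7 \right)} \right)}}{-6805} = \frac{\left(-4\right) \left(7 \left(1 + 13\right)\right)^{2}}{-6805} = - 4 \left(7 \cdot 14\right)^{2} \left(- \frac{1}{6805}\right) = - 4 \cdot 98^{2} \left(- \frac{1}{6805}\right) = \left(-4\right) 9604 \left(- \frac{1}{6805}\right) = \left(-38416\right) \left(- \frac{1}{6805}\right) = \frac{38416}{6805}$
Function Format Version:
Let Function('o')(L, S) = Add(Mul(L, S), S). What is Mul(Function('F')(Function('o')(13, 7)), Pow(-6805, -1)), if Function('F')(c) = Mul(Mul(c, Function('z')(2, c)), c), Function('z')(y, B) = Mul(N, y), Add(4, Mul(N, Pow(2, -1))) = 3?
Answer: Rational(38416, 6805) ≈ 5.6453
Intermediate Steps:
N = -2 (N = Add(-8, Mul(2, 3)) = Add(-8, 6) = -2)
Function('o')(L, S) = Add(S, Mul(L, S))
Function('z')(y, B) = Mul(-2, y)
Function('F')(c) = Mul(-4, Pow(c, 2)) (Function('F')(c) = Mul(Mul(c, Mul(-2, 2)), c) = Mul(Mul(c, -4), c) = Mul(Mul(-4, c), c) = Mul(-4, Pow(c, 2)))
Mul(Function('F')(Function('o')(13, 7)), Pow(-6805, -1)) = Mul(Mul(-4, Pow(Mul(7, Add(1, 13)), 2)), Pow(-6805, -1)) = Mul(Mul(-4, Pow(Mul(7, 14), 2)), Rational(-1, 6805)) = Mul(Mul(-4, Pow(98, 2)), Rational(-1, 6805)) = Mul(Mul(-4, 9604), Rational(-1, 6805)) = Mul(-38416, Rational(-1, 6805)) = Rational(38416, 6805)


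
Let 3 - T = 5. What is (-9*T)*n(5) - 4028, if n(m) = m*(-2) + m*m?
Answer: -3758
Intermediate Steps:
T = -2 (T = 3 - 1*5 = 3 - 5 = -2)
n(m) = m² - 2*m (n(m) = -2*m + m² = m² - 2*m)
(-9*T)*n(5) - 4028 = (-9*(-2))*(5*(-2 + 5)) - 4028 = 18*(5*3) - 4028 = 18*15 - 4028 = 270 - 4028 = -3758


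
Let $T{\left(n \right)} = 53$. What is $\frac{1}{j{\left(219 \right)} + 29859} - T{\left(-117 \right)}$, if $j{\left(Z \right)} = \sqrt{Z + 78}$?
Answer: $- \frac{15750876031}{297186528} - \frac{\sqrt{33}}{297186528} \approx -53.0$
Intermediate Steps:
$j{\left(Z \right)} = \sqrt{78 + Z}$
$\frac{1}{j{\left(219 \right)} + 29859} - T{\left(-117 \right)} = \frac{1}{\sqrt{78 + 219} + 29859} - 53 = \frac{1}{\sqrt{297} + 29859} - 53 = \frac{1}{3 \sqrt{33} + 29859} - 53 = \frac{1}{29859 + 3 \sqrt{33}} - 53 = -53 + \frac{1}{29859 + 3 \sqrt{33}}$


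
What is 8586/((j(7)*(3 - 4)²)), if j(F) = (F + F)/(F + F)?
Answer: 8586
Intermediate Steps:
j(F) = 1 (j(F) = (2*F)/((2*F)) = (2*F)*(1/(2*F)) = 1)
8586/((j(7)*(3 - 4)²)) = 8586/((1*(3 - 4)²)) = 8586/((1*(-1)²)) = 8586/((1*1)) = 8586/1 = 8586*1 = 8586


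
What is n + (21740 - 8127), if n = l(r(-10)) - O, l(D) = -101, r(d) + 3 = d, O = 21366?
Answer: -7854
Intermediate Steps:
r(d) = -3 + d
n = -21467 (n = -101 - 1*21366 = -101 - 21366 = -21467)
n + (21740 - 8127) = -21467 + (21740 - 8127) = -21467 + 13613 = -7854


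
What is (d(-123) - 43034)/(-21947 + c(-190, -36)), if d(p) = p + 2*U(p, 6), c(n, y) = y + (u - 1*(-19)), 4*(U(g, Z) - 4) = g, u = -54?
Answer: 86421/44036 ≈ 1.9625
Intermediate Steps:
U(g, Z) = 4 + g/4
c(n, y) = -35 + y (c(n, y) = y + (-54 - 1*(-19)) = y + (-54 + 19) = y - 35 = -35 + y)
d(p) = 8 + 3*p/2 (d(p) = p + 2*(4 + p/4) = p + (8 + p/2) = 8 + 3*p/2)
(d(-123) - 43034)/(-21947 + c(-190, -36)) = ((8 + (3/2)*(-123)) - 43034)/(-21947 + (-35 - 36)) = ((8 - 369/2) - 43034)/(-21947 - 71) = (-353/2 - 43034)/(-22018) = -86421/2*(-1/22018) = 86421/44036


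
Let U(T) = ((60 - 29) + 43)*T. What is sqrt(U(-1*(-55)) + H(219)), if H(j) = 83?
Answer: sqrt(4153) ≈ 64.444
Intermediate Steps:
U(T) = 74*T (U(T) = (31 + 43)*T = 74*T)
sqrt(U(-1*(-55)) + H(219)) = sqrt(74*(-1*(-55)) + 83) = sqrt(74*55 + 83) = sqrt(4070 + 83) = sqrt(4153)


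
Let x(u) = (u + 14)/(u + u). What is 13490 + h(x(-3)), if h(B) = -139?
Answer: 13351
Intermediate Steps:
x(u) = (14 + u)/(2*u) (x(u) = (14 + u)/((2*u)) = (14 + u)*(1/(2*u)) = (14 + u)/(2*u))
13490 + h(x(-3)) = 13490 - 139 = 13351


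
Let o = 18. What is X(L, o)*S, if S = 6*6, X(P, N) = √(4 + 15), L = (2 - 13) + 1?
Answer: 36*√19 ≈ 156.92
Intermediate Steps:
L = -10 (L = -11 + 1 = -10)
X(P, N) = √19
S = 36
X(L, o)*S = √19*36 = 36*√19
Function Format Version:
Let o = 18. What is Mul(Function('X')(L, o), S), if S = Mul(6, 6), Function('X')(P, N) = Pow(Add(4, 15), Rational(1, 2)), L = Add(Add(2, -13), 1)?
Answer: Mul(36, Pow(19, Rational(1, 2))) ≈ 156.92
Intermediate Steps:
L = -10 (L = Add(-11, 1) = -10)
Function('X')(P, N) = Pow(19, Rational(1, 2))
S = 36
Mul(Function('X')(L, o), S) = Mul(Pow(19, Rational(1, 2)), 36) = Mul(36, Pow(19, Rational(1, 2)))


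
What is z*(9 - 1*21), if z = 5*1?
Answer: -60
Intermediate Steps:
z = 5
z*(9 - 1*21) = 5*(9 - 1*21) = 5*(9 - 21) = 5*(-12) = -60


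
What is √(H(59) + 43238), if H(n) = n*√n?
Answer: √(43238 + 59*√59) ≈ 209.02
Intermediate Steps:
H(n) = n^(3/2)
√(H(59) + 43238) = √(59^(3/2) + 43238) = √(59*√59 + 43238) = √(43238 + 59*√59)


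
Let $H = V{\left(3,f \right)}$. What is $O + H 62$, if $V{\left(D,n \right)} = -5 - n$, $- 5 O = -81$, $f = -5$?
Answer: $\frac{81}{5} \approx 16.2$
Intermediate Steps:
$O = \frac{81}{5}$ ($O = \left(- \frac{1}{5}\right) \left(-81\right) = \frac{81}{5} \approx 16.2$)
$H = 0$ ($H = -5 - -5 = -5 + 5 = 0$)
$O + H 62 = \frac{81}{5} + 0 \cdot 62 = \frac{81}{5} + 0 = \frac{81}{5}$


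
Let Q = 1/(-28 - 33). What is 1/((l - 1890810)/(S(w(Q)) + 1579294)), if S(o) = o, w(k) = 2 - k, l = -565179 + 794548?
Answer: -96337057/101347901 ≈ -0.95056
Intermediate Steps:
l = 229369
Q = -1/61 (Q = 1/(-61) = -1/61 ≈ -0.016393)
1/((l - 1890810)/(S(w(Q)) + 1579294)) = 1/((229369 - 1890810)/((2 - 1*(-1/61)) + 1579294)) = 1/(-1661441/((2 + 1/61) + 1579294)) = 1/(-1661441/(123/61 + 1579294)) = 1/(-1661441/96337057/61) = 1/(-1661441*61/96337057) = 1/(-101347901/96337057) = -96337057/101347901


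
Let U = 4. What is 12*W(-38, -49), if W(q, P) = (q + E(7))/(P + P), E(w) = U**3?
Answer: -156/49 ≈ -3.1837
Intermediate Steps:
E(w) = 64 (E(w) = 4**3 = 64)
W(q, P) = (64 + q)/(2*P) (W(q, P) = (q + 64)/(P + P) = (64 + q)/((2*P)) = (64 + q)*(1/(2*P)) = (64 + q)/(2*P))
12*W(-38, -49) = 12*((1/2)*(64 - 38)/(-49)) = 12*((1/2)*(-1/49)*26) = 12*(-13/49) = -156/49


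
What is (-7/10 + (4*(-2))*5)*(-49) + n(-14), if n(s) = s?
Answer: 19803/10 ≈ 1980.3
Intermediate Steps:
(-7/10 + (4*(-2))*5)*(-49) + n(-14) = (-7/10 + (4*(-2))*5)*(-49) - 14 = (-7*1/10 - 8*5)*(-49) - 14 = (-7/10 - 40)*(-49) - 14 = -407/10*(-49) - 14 = 19943/10 - 14 = 19803/10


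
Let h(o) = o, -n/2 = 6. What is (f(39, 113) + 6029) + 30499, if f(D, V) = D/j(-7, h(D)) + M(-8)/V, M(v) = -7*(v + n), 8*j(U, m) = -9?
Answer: 12371660/339 ≈ 36495.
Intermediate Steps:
n = -12 (n = -2*6 = -12)
j(U, m) = -9/8 (j(U, m) = (1/8)*(-9) = -9/8)
M(v) = 84 - 7*v (M(v) = -7*(v - 12) = -7*(-12 + v) = 84 - 7*v)
f(D, V) = 140/V - 8*D/9 (f(D, V) = D/(-9/8) + (84 - 7*(-8))/V = D*(-8/9) + (84 + 56)/V = -8*D/9 + 140/V = 140/V - 8*D/9)
(f(39, 113) + 6029) + 30499 = ((140/113 - 8/9*39) + 6029) + 30499 = ((140*(1/113) - 104/3) + 6029) + 30499 = ((140/113 - 104/3) + 6029) + 30499 = (-11332/339 + 6029) + 30499 = 2032499/339 + 30499 = 12371660/339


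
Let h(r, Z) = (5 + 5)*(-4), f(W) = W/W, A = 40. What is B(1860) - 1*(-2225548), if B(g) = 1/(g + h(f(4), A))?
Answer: 4050497361/1820 ≈ 2.2255e+6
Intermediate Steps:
f(W) = 1
h(r, Z) = -40 (h(r, Z) = 10*(-4) = -40)
B(g) = 1/(-40 + g) (B(g) = 1/(g - 40) = 1/(-40 + g))
B(1860) - 1*(-2225548) = 1/(-40 + 1860) - 1*(-2225548) = 1/1820 + 2225548 = 4050497361/1820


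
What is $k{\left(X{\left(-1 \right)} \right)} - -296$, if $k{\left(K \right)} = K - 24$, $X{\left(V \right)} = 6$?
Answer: $278$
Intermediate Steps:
$k{\left(K \right)} = -24 + K$
$k{\left(X{\left(-1 \right)} \right)} - -296 = \left(-24 + 6\right) - -296 = -18 + 296 = 278$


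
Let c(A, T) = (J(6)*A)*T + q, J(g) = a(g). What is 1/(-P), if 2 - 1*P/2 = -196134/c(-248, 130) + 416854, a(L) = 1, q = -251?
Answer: 32491/27088268932 ≈ 1.1994e-6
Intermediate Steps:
J(g) = 1
c(A, T) = -251 + A*T (c(A, T) = (1*A)*T - 251 = A*T - 251 = -251 + A*T)
P = -27088268932/32491 (P = 4 - 2*(-196134/(-251 - 248*130) + 416854) = 4 - 2*(-196134/(-251 - 32240) + 416854) = 4 - 2*(-196134/(-32491) + 416854) = 4 - 2*(-196134*(-1/32491) + 416854) = 4 - 2*(196134/32491 + 416854) = 4 - 2*13544199448/32491 = 4 - 27088398896/32491 = -27088268932/32491 ≈ -8.3372e+5)
1/(-P) = 1/(-1*(-27088268932/32491)) = 1/(27088268932/32491) = 32491/27088268932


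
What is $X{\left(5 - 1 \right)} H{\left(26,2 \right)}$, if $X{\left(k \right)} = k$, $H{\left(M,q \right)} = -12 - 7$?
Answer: $-76$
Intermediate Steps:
$H{\left(M,q \right)} = -19$
$X{\left(5 - 1 \right)} H{\left(26,2 \right)} = \left(5 - 1\right) \left(-19\right) = 4 \left(-19\right) = -76$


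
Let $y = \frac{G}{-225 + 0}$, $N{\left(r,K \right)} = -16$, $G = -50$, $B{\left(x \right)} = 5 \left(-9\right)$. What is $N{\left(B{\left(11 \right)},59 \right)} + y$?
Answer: $- \frac{142}{9} \approx -15.778$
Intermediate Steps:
$B{\left(x \right)} = -45$
$y = \frac{2}{9}$ ($y = \frac{1}{-225 + 0} \left(-50\right) = \frac{1}{-225} \left(-50\right) = \left(- \frac{1}{225}\right) \left(-50\right) = \frac{2}{9} \approx 0.22222$)
$N{\left(B{\left(11 \right)},59 \right)} + y = -16 + \frac{2}{9} = - \frac{142}{9}$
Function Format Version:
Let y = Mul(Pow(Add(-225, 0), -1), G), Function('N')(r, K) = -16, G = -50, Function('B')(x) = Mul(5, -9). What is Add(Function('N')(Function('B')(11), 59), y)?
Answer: Rational(-142, 9) ≈ -15.778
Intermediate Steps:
Function('B')(x) = -45
y = Rational(2, 9) (y = Mul(Pow(Add(-225, 0), -1), -50) = Mul(Pow(-225, -1), -50) = Mul(Rational(-1, 225), -50) = Rational(2, 9) ≈ 0.22222)
Add(Function('N')(Function('B')(11), 59), y) = Add(-16, Rational(2, 9)) = Rational(-142, 9)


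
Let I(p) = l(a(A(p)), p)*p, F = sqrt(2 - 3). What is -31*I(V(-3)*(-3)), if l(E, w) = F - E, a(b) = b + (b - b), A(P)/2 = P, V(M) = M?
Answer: 5022 - 279*I ≈ 5022.0 - 279.0*I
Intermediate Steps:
F = I (F = sqrt(-1) = I ≈ 1.0*I)
A(P) = 2*P
a(b) = b (a(b) = b + 0 = b)
l(E, w) = I - E
I(p) = p*(I - 2*p) (I(p) = (I - 2*p)*p = p*(I - 2*p))
-31*I(V(-3)*(-3)) = -31*(-3*(-3))*(I - (-6)*(-3)) = -279*(I - 2*9) = -279*(I - 18) = -279*(-18 + I) = -31*(-162 + 9*I) = 5022 - 279*I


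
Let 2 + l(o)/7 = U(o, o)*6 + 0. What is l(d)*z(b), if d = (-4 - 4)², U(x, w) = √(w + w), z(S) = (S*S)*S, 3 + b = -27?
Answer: 378000 - 9072000*√2 ≈ -1.2452e+7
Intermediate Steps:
b = -30 (b = -3 - 27 = -30)
z(S) = S³ (z(S) = S²*S = S³)
U(x, w) = √2*√w (U(x, w) = √(2*w) = √2*√w)
d = 64 (d = (-8)² = 64)
l(o) = -14 + 42*√2*√o (l(o) = -14 + 7*((√2*√o)*6 + 0) = -14 + 7*(6*√2*√o + 0) = -14 + 7*(6*√2*√o) = -14 + 42*√2*√o)
l(d)*z(b) = (-14 + 42*√2*√64)*(-30)³ = (-14 + 42*√2*8)*(-27000) = (-14 + 336*√2)*(-27000) = 378000 - 9072000*√2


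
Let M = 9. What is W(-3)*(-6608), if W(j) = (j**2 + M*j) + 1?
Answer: 112336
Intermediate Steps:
W(j) = 1 + j**2 + 9*j (W(j) = (j**2 + 9*j) + 1 = 1 + j**2 + 9*j)
W(-3)*(-6608) = (1 + (-3)**2 + 9*(-3))*(-6608) = (1 + 9 - 27)*(-6608) = -17*(-6608) = 112336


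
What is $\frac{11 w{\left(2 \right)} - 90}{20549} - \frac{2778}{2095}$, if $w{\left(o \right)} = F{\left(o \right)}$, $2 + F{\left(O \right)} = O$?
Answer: $- \frac{57273672}{43050155} \approx -1.3304$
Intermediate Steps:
$F{\left(O \right)} = -2 + O$
$w{\left(o \right)} = -2 + o$
$\frac{11 w{\left(2 \right)} - 90}{20549} - \frac{2778}{2095} = \frac{11 \left(-2 + 2\right) - 90}{20549} - \frac{2778}{2095} = \left(11 \cdot 0 - 90\right) \frac{1}{20549} - \frac{2778}{2095} = \left(0 - 90\right) \frac{1}{20549} - \frac{2778}{2095} = \left(-90\right) \frac{1}{20549} - \frac{2778}{2095} = - \frac{90}{20549} - \frac{2778}{2095} = - \frac{57273672}{43050155}$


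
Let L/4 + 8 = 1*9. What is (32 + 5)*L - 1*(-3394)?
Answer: 3542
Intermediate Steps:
L = 4 (L = -32 + 4*(1*9) = -32 + 4*9 = -32 + 36 = 4)
(32 + 5)*L - 1*(-3394) = (32 + 5)*4 - 1*(-3394) = 37*4 + 3394 = 148 + 3394 = 3542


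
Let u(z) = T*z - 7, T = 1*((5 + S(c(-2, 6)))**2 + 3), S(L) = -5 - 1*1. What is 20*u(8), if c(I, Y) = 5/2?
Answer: 500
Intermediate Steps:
c(I, Y) = 5/2 (c(I, Y) = 5*(1/2) = 5/2)
S(L) = -6 (S(L) = -5 - 1 = -6)
T = 4 (T = 1*((5 - 6)**2 + 3) = 1*((-1)**2 + 3) = 1*(1 + 3) = 1*4 = 4)
u(z) = -7 + 4*z (u(z) = 4*z - 7 = -7 + 4*z)
20*u(8) = 20*(-7 + 4*8) = 20*(-7 + 32) = 20*25 = 500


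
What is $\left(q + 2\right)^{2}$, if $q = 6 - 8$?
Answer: $0$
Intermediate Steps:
$q = -2$ ($q = 6 - 8 = -2$)
$\left(q + 2\right)^{2} = \left(-2 + 2\right)^{2} = 0^{2} = 0$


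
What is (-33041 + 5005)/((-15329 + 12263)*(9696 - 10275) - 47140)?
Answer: -14018/864037 ≈ -0.016224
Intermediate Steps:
(-33041 + 5005)/((-15329 + 12263)*(9696 - 10275) - 47140) = -28036/(-3066*(-579) - 47140) = -28036/(1775214 - 47140) = -28036/1728074 = -28036*1/1728074 = -14018/864037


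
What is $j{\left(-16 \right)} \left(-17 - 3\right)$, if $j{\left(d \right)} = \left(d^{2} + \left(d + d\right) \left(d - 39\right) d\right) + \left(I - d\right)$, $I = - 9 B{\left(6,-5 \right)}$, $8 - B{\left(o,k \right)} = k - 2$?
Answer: $560460$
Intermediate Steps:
$B{\left(o,k \right)} = 10 - k$ ($B{\left(o,k \right)} = 8 - \left(k - 2\right) = 8 - \left(-2 + k\right) = 10 - k$)
$I = -135$ ($I = - 9 \left(10 - -5\right) = - 9 \left(10 + 5\right) = \left(-9\right) 15 = -135$)
$j{\left(d \right)} = -135 + d^{2} - d + 2 d^{2} \left(-39 + d\right)$ ($j{\left(d \right)} = \left(d^{2} + \left(d + d\right) \left(d - 39\right) d\right) - \left(135 + d\right) = \left(d^{2} + 2 d \left(-39 + d\right) d\right) - \left(135 + d\right) = \left(d^{2} + 2 d^{2} \left(-39 + d\right)\right) - \left(135 + d\right) = -135 + d^{2} - d + 2 d^{2} \left(-39 + d\right)$)
$j{\left(-16 \right)} \left(-17 - 3\right) = \left(-135 - -16 - 77 \left(-16\right)^{2} + 2 \left(-16\right)^{3}\right) \left(-17 - 3\right) = \left(-135 + 16 - 19712 + 2 \left(-4096\right)\right) \left(-20\right) = \left(-135 + 16 - 19712 - 8192\right) \left(-20\right) = \left(-28023\right) \left(-20\right) = 560460$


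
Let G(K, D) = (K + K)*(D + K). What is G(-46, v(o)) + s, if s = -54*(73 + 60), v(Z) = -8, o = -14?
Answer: -2214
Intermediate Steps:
G(K, D) = 2*K*(D + K) (G(K, D) = (2*K)*(D + K) = 2*K*(D + K))
s = -7182 (s = -54*133 = -7182)
G(-46, v(o)) + s = 2*(-46)*(-8 - 46) - 7182 = 2*(-46)*(-54) - 7182 = 4968 - 7182 = -2214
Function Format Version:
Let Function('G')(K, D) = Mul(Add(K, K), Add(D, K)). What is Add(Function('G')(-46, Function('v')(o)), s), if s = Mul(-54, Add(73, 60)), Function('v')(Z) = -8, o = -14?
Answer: -2214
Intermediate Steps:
Function('G')(K, D) = Mul(2, K, Add(D, K)) (Function('G')(K, D) = Mul(Mul(2, K), Add(D, K)) = Mul(2, K, Add(D, K)))
s = -7182 (s = Mul(-54, 133) = -7182)
Add(Function('G')(-46, Function('v')(o)), s) = Add(Mul(2, -46, Add(-8, -46)), -7182) = Add(Mul(2, -46, -54), -7182) = Add(4968, -7182) = -2214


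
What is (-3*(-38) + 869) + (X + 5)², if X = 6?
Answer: 1104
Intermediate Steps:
(-3*(-38) + 869) + (X + 5)² = (-3*(-38) + 869) + (6 + 5)² = (114 + 869) + 11² = 983 + 121 = 1104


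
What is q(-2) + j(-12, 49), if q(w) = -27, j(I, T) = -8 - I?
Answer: -23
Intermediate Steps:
q(-2) + j(-12, 49) = -27 + (-8 - 1*(-12)) = -27 + (-8 + 12) = -27 + 4 = -23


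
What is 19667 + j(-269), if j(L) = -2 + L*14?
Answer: 15899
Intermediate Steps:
j(L) = -2 + 14*L
19667 + j(-269) = 19667 + (-2 + 14*(-269)) = 19667 + (-2 - 3766) = 19667 - 3768 = 15899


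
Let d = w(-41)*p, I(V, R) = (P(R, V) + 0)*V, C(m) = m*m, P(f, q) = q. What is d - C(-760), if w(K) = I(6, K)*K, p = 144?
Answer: -790144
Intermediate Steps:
C(m) = m**2
I(V, R) = V**2 (I(V, R) = (V + 0)*V = V*V = V**2)
w(K) = 36*K (w(K) = 6**2*K = 36*K)
d = -212544 (d = (36*(-41))*144 = -1476*144 = -212544)
d - C(-760) = -212544 - 1*(-760)**2 = -212544 - 1*577600 = -212544 - 577600 = -790144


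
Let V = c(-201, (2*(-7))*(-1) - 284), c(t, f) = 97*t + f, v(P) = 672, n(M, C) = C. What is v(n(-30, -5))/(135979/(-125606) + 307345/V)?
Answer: -1668477754944/41292272963 ≈ -40.407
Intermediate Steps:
c(t, f) = f + 97*t
V = -19767 (V = ((2*(-7))*(-1) - 284) + 97*(-201) = (-14*(-1) - 284) - 19497 = (14 - 284) - 19497 = -270 - 19497 = -19767)
v(n(-30, -5))/(135979/(-125606) + 307345/V) = 672/(135979/(-125606) + 307345/(-19767)) = 672/(135979*(-1/125606) + 307345*(-1/19767)) = 672/(-135979/125606 - 307345/19767) = 672/(-41292272963/2482853802) = 672*(-2482853802/41292272963) = -1668477754944/41292272963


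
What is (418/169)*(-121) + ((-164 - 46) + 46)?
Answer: -78294/169 ≈ -463.28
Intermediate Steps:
(418/169)*(-121) + ((-164 - 46) + 46) = (418*(1/169))*(-121) + (-210 + 46) = (418/169)*(-121) - 164 = -50578/169 - 164 = -78294/169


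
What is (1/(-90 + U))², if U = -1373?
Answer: 1/2140369 ≈ 4.6721e-7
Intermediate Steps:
(1/(-90 + U))² = (1/(-90 - 1373))² = (1/(-1463))² = (-1/1463)² = 1/2140369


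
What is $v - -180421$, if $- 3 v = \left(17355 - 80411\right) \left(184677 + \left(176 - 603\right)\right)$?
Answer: $\frac{11618609263}{3} \approx 3.8729 \cdot 10^{9}$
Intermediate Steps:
$v = \frac{11618068000}{3}$ ($v = - \frac{\left(17355 - 80411\right) \left(184677 + \left(176 - 603\right)\right)}{3} = - \frac{\left(-63056\right) \left(184677 + \left(176 - 603\right)\right)}{3} = - \frac{\left(-63056\right) \left(184677 - 427\right)}{3} = - \frac{\left(-63056\right) 184250}{3} = \left(- \frac{1}{3}\right) \left(-11618068000\right) = \frac{11618068000}{3} \approx 3.8727 \cdot 10^{9}$)
$v - -180421 = \frac{11618068000}{3} - -180421 = \frac{11618068000}{3} + 180421 = \frac{11618609263}{3}$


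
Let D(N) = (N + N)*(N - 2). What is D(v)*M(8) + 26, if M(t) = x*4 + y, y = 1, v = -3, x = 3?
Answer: 416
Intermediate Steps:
D(N) = 2*N*(-2 + N) (D(N) = (2*N)*(-2 + N) = 2*N*(-2 + N))
M(t) = 13 (M(t) = 3*4 + 1 = 12 + 1 = 13)
D(v)*M(8) + 26 = (2*(-3)*(-2 - 3))*13 + 26 = (2*(-3)*(-5))*13 + 26 = 30*13 + 26 = 390 + 26 = 416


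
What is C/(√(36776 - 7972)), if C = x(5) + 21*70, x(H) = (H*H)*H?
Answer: 1595*√7201/14402 ≈ 9.3980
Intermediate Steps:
x(H) = H³ (x(H) = H²*H = H³)
C = 1595 (C = 5³ + 21*70 = 125 + 1470 = 1595)
C/(√(36776 - 7972)) = 1595/(√(36776 - 7972)) = 1595/(√28804) = 1595/((2*√7201)) = 1595*(√7201/14402) = 1595*√7201/14402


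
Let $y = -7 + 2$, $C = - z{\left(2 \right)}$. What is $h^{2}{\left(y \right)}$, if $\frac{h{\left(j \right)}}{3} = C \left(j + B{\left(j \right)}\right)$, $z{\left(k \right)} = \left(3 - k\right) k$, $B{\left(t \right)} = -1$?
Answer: $1296$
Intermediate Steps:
$z{\left(k \right)} = k \left(3 - k\right)$
$C = -2$ ($C = - 2 \left(3 - 2\right) = - 2 \cdot 1 = \left(-1\right) 2 = -2$)
$y = -5$
$h{\left(j \right)} = 6 - 6 j$ ($h{\left(j \right)} = 3 \left(- 2 \left(j - 1\right)\right) = 3 \left(- 2 \left(-1 + j\right)\right) = 3 \left(2 - 2 j\right) = 6 - 6 j$)
$h^{2}{\left(y \right)} = \left(6 - -30\right)^{2} = \left(6 + 30\right)^{2} = 36^{2} = 1296$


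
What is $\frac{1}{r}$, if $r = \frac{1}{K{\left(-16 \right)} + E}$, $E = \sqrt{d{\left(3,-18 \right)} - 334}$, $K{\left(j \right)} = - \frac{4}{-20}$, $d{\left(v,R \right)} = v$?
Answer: $\frac{1}{5} + i \sqrt{331} \approx 0.2 + 18.193 i$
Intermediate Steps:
$K{\left(j \right)} = \frac{1}{5}$ ($K{\left(j \right)} = \left(-4\right) \left(- \frac{1}{20}\right) = \frac{1}{5}$)
$E = i \sqrt{331}$ ($E = \sqrt{3 - 334} = \sqrt{-331} = i \sqrt{331} \approx 18.193 i$)
$r = \frac{1}{\frac{1}{5} + i \sqrt{331}} \approx 0.0006042 - 0.054958 i$
$\frac{1}{r} = \frac{1}{\frac{5}{8276} - \frac{25 i \sqrt{331}}{8276}}$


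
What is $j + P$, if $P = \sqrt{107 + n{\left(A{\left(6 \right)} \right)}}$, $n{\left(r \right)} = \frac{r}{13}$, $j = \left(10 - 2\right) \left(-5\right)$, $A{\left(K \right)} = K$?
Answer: $-40 + \frac{\sqrt{18161}}{13} \approx -29.634$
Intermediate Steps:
$j = -40$ ($j = 8 \left(-5\right) = -40$)
$n{\left(r \right)} = \frac{r}{13}$ ($n{\left(r \right)} = r \frac{1}{13} = \frac{r}{13}$)
$P = \frac{\sqrt{18161}}{13}$ ($P = \sqrt{107 + \frac{1}{13} \cdot 6} = \sqrt{107 + \frac{6}{13}} = \sqrt{\frac{1397}{13}} = \frac{\sqrt{18161}}{13} \approx 10.366$)
$j + P = -40 + \frac{\sqrt{18161}}{13}$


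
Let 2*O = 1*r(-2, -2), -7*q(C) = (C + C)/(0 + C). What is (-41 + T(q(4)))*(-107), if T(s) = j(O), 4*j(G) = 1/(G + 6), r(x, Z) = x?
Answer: 87633/20 ≈ 4381.6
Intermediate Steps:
q(C) = -2/7 (q(C) = -(C + C)/(7*(0 + C)) = -2*C/(7*C) = -1/7*2 = -2/7)
O = -1 (O = (1*(-2))/2 = (1/2)*(-2) = -1)
j(G) = 1/(4*(6 + G)) (j(G) = 1/(4*(G + 6)) = 1/(4*(6 + G)))
T(s) = 1/20 (T(s) = 1/(4*(6 - 1)) = (1/4)/5 = (1/4)*(1/5) = 1/20)
(-41 + T(q(4)))*(-107) = (-41 + 1/20)*(-107) = -819/20*(-107) = 87633/20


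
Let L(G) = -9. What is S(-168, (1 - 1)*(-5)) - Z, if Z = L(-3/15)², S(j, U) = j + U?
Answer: -249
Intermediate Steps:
S(j, U) = U + j
Z = 81 (Z = (-9)² = 81)
S(-168, (1 - 1)*(-5)) - Z = ((1 - 1)*(-5) - 168) - 1*81 = (0*(-5) - 168) - 81 = (0 - 168) - 81 = -168 - 81 = -249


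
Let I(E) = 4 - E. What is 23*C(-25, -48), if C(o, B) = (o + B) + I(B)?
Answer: -483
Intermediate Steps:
C(o, B) = 4 + o (C(o, B) = (o + B) + (4 - B) = (B + o) + (4 - B) = 4 + o)
23*C(-25, -48) = 23*(4 - 25) = 23*(-21) = -483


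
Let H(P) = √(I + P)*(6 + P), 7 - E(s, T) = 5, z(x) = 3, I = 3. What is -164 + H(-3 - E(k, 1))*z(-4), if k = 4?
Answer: -164 + 3*I*√2 ≈ -164.0 + 4.2426*I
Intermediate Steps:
E(s, T) = 2 (E(s, T) = 7 - 1*5 = 7 - 5 = 2)
H(P) = √(3 + P)*(6 + P)
-164 + H(-3 - E(k, 1))*z(-4) = -164 + (√(3 + (-3 - 1*2))*(6 + (-3 - 1*2)))*3 = -164 + (√(3 + (-3 - 2))*(6 + (-3 - 2)))*3 = -164 + (√(3 - 5)*(6 - 5))*3 = -164 + (√(-2)*1)*3 = -164 + ((I*√2)*1)*3 = -164 + (I*√2)*3 = -164 + 3*I*√2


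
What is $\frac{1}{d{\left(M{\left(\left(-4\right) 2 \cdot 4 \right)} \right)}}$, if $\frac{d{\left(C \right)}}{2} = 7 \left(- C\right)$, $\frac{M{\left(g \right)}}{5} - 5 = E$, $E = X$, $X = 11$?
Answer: $- \frac{1}{1120} \approx -0.00089286$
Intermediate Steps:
$E = 11$
$M{\left(g \right)} = 80$ ($M{\left(g \right)} = 25 + 5 \cdot 11 = 25 + 55 = 80$)
$d{\left(C \right)} = - 14 C$ ($d{\left(C \right)} = 2 \cdot 7 \left(- C\right) = 2 \left(- 7 C\right) = - 14 C$)
$\frac{1}{d{\left(M{\left(\left(-4\right) 2 \cdot 4 \right)} \right)}} = \frac{1}{\left(-14\right) 80} = \frac{1}{-1120} = - \frac{1}{1120}$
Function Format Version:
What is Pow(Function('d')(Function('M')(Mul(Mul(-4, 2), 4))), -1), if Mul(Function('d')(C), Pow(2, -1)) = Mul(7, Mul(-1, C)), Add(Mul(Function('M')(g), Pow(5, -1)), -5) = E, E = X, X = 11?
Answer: Rational(-1, 1120) ≈ -0.00089286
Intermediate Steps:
E = 11
Function('M')(g) = 80 (Function('M')(g) = Add(25, Mul(5, 11)) = Add(25, 55) = 80)
Function('d')(C) = Mul(-14, C) (Function('d')(C) = Mul(2, Mul(7, Mul(-1, C))) = Mul(2, Mul(-7, C)) = Mul(-14, C))
Pow(Function('d')(Function('M')(Mul(Mul(-4, 2), 4))), -1) = Pow(Mul(-14, 80), -1) = Pow(-1120, -1) = Rational(-1, 1120)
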